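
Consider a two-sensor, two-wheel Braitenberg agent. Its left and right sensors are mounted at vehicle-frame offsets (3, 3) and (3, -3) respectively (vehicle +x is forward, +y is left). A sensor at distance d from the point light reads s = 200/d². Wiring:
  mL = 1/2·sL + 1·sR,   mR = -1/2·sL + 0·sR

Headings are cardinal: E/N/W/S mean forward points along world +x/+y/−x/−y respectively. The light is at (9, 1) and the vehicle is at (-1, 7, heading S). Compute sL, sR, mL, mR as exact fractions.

100/29 100/89 7350/2581 -50/29

left sensor world pos  = (2, 4); dL² = 58
right sensor world pos = (-4, 4); dR² = 178
sL = 200/58 = 100/29
sR = 200/178 = 100/89
mL = 1/2·sL + 1·sR = 7350/2581
mR = -1/2·sL + 0·sR = -50/29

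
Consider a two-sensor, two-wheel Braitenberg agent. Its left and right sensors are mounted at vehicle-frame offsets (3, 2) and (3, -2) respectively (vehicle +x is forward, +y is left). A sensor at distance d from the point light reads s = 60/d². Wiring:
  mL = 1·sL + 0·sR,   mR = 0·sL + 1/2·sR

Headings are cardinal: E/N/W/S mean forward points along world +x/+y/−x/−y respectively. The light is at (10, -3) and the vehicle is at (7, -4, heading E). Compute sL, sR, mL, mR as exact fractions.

left sensor world pos  = (10, -2); dL² = 1
right sensor world pos = (10, -6); dR² = 9
sL = 60/1 = 60
sR = 60/9 = 20/3
mL = 1·sL + 0·sR = 60
mR = 0·sL + 1/2·sR = 10/3

60 20/3 60 10/3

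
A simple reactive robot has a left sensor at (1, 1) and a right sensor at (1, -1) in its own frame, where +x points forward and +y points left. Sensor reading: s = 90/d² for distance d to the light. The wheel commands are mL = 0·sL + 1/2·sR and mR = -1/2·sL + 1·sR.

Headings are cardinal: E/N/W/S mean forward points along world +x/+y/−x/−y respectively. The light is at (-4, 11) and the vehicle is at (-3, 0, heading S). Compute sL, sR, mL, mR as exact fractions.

left sensor world pos  = (-2, -1); dL² = 148
right sensor world pos = (-4, -1); dR² = 144
sL = 90/148 = 45/74
sR = 90/144 = 5/8
mL = 0·sL + 1/2·sR = 5/16
mR = -1/2·sL + 1·sR = 95/296

45/74 5/8 5/16 95/296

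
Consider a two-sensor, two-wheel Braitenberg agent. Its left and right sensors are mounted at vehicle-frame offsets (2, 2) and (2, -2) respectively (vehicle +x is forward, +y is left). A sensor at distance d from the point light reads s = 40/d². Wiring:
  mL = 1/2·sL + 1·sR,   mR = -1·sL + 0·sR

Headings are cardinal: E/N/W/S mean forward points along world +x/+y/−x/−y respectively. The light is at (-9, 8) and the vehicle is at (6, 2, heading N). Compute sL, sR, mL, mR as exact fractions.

left sensor world pos  = (4, 4); dL² = 185
right sensor world pos = (8, 4); dR² = 305
sL = 40/185 = 8/37
sR = 40/305 = 8/61
mL = 1/2·sL + 1·sR = 540/2257
mR = -1·sL + 0·sR = -8/37

8/37 8/61 540/2257 -8/37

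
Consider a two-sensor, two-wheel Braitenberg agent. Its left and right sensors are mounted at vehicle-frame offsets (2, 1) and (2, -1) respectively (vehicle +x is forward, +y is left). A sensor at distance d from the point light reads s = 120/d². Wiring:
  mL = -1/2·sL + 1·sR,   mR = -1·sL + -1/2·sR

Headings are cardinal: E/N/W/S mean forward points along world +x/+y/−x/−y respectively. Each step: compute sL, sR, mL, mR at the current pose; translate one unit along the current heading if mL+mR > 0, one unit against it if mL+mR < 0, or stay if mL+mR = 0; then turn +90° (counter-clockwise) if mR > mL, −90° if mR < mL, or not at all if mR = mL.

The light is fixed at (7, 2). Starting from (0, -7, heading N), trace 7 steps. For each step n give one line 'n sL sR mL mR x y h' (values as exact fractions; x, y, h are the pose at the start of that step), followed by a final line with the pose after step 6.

0 120/113 24/17 1692/1921 -3396/1921 0 -7 N
1 60/53 60/73 990/3869 -5970/3869 0 -8 E
2 120/193 8/15 644/2895 -2572/2895 -1 -8 S
3 3/5 30/41 177/410 -198/205 -1 -7 W
4 120/113 24/17 1692/1921 -3396/1921 0 -7 N
5 60/53 60/73 990/3869 -5970/3869 0 -8 E
6 120/193 8/15 644/2895 -2572/2895 -1 -8 S
final -1 -7 W

n=0: pose=(0,-7,N); sL=120/113, sR=24/17; mL=1692/1921, mR=-3396/1921; mL+mR=-1704/1921 → advance -1; mR−mL=-5088/1921 → turn -1·90°
n=1: pose=(0,-8,E); sL=60/53, sR=60/73; mL=990/3869, mR=-5970/3869; mL+mR=-4980/3869 → advance -1; mR−mL=-6960/3869 → turn -1·90°
n=2: pose=(-1,-8,S); sL=120/193, sR=8/15; mL=644/2895, mR=-2572/2895; mL+mR=-1928/2895 → advance -1; mR−mL=-1072/965 → turn -1·90°
n=3: pose=(-1,-7,W); sL=3/5, sR=30/41; mL=177/410, mR=-198/205; mL+mR=-219/410 → advance -1; mR−mL=-573/410 → turn -1·90°
n=4: pose=(0,-7,N); sL=120/113, sR=24/17; mL=1692/1921, mR=-3396/1921; mL+mR=-1704/1921 → advance -1; mR−mL=-5088/1921 → turn -1·90°
n=5: pose=(0,-8,E); sL=60/53, sR=60/73; mL=990/3869, mR=-5970/3869; mL+mR=-4980/3869 → advance -1; mR−mL=-6960/3869 → turn -1·90°
n=6: pose=(-1,-8,S); sL=120/193, sR=8/15; mL=644/2895, mR=-2572/2895; mL+mR=-1928/2895 → advance -1; mR−mL=-1072/965 → turn -1·90°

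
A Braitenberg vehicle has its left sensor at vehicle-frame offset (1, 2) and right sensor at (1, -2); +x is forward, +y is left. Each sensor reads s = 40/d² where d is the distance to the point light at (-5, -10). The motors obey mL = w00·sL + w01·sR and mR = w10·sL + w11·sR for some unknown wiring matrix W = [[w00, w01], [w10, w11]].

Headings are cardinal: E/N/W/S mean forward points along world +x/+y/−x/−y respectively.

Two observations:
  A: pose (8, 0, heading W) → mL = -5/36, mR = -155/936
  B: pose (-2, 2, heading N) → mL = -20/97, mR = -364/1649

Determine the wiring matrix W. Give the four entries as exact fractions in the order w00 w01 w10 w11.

obs A: pose=(8,0,W) → sL=5/26, sR=5/36, mL=-5/36, mR=-155/936
obs B: pose=(-2,2,N) → sL=4/17, sR=20/97, mL=-20/97, mR=-364/1649
sensor matrix S = [[5/26, 5/36], [4/17, 20/97]]; det S = 1345/192933
solve [mL_A; mL_B] = S·[w00; w01] and [mR_A; mR_B] = S·[w10; w11]:
  w00 = 0, w01 = -1, w10 = -1/2, w11 = -1/2

0 -1 -1/2 -1/2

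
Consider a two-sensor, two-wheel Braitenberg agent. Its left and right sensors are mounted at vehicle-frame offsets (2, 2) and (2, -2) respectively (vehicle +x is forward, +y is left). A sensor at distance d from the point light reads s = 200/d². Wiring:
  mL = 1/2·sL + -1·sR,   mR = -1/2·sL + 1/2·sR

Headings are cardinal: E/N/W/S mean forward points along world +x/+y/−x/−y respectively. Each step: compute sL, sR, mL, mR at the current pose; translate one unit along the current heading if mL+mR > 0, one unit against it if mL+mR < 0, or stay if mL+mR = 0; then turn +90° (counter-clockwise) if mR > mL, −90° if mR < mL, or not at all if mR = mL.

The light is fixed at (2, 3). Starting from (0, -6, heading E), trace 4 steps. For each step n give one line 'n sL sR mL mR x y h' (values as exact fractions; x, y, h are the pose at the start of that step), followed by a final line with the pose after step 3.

n=0: pose=(0,-6,E); sL=200/49, sR=200/121; mL=2300/5929, mR=-7200/5929; mL+mR=-100/121 → advance -1; mR−mL=-9500/5929 → turn -1·90°
n=1: pose=(-1,-6,S); sL=100/61, sR=100/73; mL=-2450/4453, mR=-600/4453; mL+mR=-50/73 → advance -1; mR−mL=1850/4453 → turn +1·90°
n=2: pose=(-1,-5,E); sL=200/37, sR=200/101; mL=2700/3737, mR=-6400/3737; mL+mR=-100/101 → advance -1; mR−mL=-9100/3737 → turn -1·90°
n=3: pose=(-2,-5,S); sL=25/13, sR=25/17; mL=-225/442, mR=-50/221; mL+mR=-25/34 → advance -1; mR−mL=125/442 → turn +1·90°

0 200/49 200/121 2300/5929 -7200/5929 0 -6 E
1 100/61 100/73 -2450/4453 -600/4453 -1 -6 S
2 200/37 200/101 2700/3737 -6400/3737 -1 -5 E
3 25/13 25/17 -225/442 -50/221 -2 -5 S
final -2 -4 E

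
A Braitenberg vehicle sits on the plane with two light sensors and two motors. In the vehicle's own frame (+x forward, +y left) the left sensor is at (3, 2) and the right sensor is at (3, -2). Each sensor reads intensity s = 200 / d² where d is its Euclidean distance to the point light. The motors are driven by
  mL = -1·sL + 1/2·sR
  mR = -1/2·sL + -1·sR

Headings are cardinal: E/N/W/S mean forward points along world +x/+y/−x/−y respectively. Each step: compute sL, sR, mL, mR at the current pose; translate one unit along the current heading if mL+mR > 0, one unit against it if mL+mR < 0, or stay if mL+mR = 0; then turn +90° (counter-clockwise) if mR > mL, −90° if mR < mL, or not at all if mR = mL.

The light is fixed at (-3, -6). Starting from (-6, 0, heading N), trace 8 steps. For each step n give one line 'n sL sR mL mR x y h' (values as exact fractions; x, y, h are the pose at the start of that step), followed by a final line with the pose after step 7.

0 100/53 100/41 -1450/2173 -7350/2173 -6 0 N
1 200/49 200/9 3100/441 -10700/441 -6 -1 E
2 25 5 -45/2 -35/2 -7 -1 S
3 40/13 200/17 620/221 -2940/221 -7 0 E
4 100/9 100/29 -2450/261 -2350/261 -8 0 S
5 40/17 200/29 540/493 -3980/493 -8 1 E
6 25/4 5/2 -5 -45/8 -9 1 S
7 200/117 200/181 -24500/21177 -41500/21177 -9 2 W
final -8 2 N

n=0: pose=(-6,0,N); sL=100/53, sR=100/41; mL=-1450/2173, mR=-7350/2173; mL+mR=-8800/2173 → advance -1; mR−mL=-5900/2173 → turn -1·90°
n=1: pose=(-6,-1,E); sL=200/49, sR=200/9; mL=3100/441, mR=-10700/441; mL+mR=-7600/441 → advance -1; mR−mL=-4600/147 → turn -1·90°
n=2: pose=(-7,-1,S); sL=25, sR=5; mL=-45/2, mR=-35/2; mL+mR=-40 → advance -1; mR−mL=5 → turn +1·90°
n=3: pose=(-7,0,E); sL=40/13, sR=200/17; mL=620/221, mR=-2940/221; mL+mR=-2320/221 → advance -1; mR−mL=-3560/221 → turn -1·90°
n=4: pose=(-8,0,S); sL=100/9, sR=100/29; mL=-2450/261, mR=-2350/261; mL+mR=-1600/87 → advance -1; mR−mL=100/261 → turn +1·90°
n=5: pose=(-8,1,E); sL=40/17, sR=200/29; mL=540/493, mR=-3980/493; mL+mR=-3440/493 → advance -1; mR−mL=-4520/493 → turn -1·90°
n=6: pose=(-9,1,S); sL=25/4, sR=5/2; mL=-5, mR=-45/8; mL+mR=-85/8 → advance -1; mR−mL=-5/8 → turn -1·90°
n=7: pose=(-9,2,W); sL=200/117, sR=200/181; mL=-24500/21177, mR=-41500/21177; mL+mR=-22000/7059 → advance -1; mR−mL=-17000/21177 → turn -1·90°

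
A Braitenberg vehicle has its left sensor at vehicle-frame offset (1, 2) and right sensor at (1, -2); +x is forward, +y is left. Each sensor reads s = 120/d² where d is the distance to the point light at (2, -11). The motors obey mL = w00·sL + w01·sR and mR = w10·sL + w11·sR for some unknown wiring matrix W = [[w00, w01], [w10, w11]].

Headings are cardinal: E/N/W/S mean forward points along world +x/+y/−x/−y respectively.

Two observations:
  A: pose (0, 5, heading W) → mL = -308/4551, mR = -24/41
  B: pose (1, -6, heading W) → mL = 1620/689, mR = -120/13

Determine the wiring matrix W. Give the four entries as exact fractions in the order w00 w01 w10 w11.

obs A: pose=(0,5,W) → sL=24/41, sR=40/111, mL=-308/4551, mR=-24/41
obs B: pose=(1,-6,W) → sL=120/13, sR=120/53, mL=1620/689, mR=-120/13
sensor matrix S = [[24/41, 40/111], [120/13, 120/53]]; det S = -2091520/1045213
solve [mL_A; mL_B] = S·[w00; w01] and [mR_A; mR_B] = S·[w10; w11]:
  w00 = 1/2, w01 = -1, w10 = -1, w11 = 0

1/2 -1 -1 0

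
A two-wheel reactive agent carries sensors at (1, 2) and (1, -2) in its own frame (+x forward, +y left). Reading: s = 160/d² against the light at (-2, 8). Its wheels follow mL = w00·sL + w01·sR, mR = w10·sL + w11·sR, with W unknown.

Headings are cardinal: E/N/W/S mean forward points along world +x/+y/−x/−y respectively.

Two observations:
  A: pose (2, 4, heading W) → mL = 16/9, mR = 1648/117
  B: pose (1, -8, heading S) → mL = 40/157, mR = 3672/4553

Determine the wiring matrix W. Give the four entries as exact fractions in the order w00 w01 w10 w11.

obs A: pose=(2,4,W) → sL=32/9, sR=160/13, mL=16/9, mR=1648/117
obs B: pose=(1,-8,S) → sL=80/157, sR=16/29, mL=40/157, mR=3672/4553
sensor matrix S = [[32/9, 160/13], [80/157, 16/29]]; det S = -2295808/532701
solve [mL_A; mL_B] = S·[w00; w01] and [mR_A; mR_B] = S·[w10; w11]:
  w00 = 1/2, w01 = 0, w10 = 1/2, w11 = 1

1/2 0 1/2 1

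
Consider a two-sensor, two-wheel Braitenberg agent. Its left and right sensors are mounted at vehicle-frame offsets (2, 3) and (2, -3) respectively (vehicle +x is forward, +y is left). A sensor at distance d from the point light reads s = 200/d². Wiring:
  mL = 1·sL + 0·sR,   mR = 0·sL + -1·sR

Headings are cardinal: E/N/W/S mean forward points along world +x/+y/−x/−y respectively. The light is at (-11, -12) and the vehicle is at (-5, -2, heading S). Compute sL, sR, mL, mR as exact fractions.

left sensor world pos  = (-2, -4); dL² = 145
right sensor world pos = (-8, -4); dR² = 73
sL = 200/145 = 40/29
sR = 200/73 = 200/73
mL = 1·sL + 0·sR = 40/29
mR = 0·sL + -1·sR = -200/73

40/29 200/73 40/29 -200/73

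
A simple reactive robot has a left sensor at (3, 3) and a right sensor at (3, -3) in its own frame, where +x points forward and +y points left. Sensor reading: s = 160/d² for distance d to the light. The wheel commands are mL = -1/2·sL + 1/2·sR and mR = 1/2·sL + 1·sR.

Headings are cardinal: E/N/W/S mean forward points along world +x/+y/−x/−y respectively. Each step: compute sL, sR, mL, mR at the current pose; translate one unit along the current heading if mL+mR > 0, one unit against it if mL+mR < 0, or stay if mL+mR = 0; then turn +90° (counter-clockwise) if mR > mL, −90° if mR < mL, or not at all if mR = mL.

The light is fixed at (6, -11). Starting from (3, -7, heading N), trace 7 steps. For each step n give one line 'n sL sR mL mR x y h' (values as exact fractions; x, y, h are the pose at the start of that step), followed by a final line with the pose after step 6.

n=0: pose=(3,-7,N); sL=32/17, sR=160/49; mL=576/833, mR=3504/833; mL+mR=240/49 → advance +1; mR−mL=2928/833 → turn +1·90°
n=1: pose=(3,-6,W); sL=4, sR=8/5; mL=-6/5, mR=18/5; mL+mR=12/5 → advance +1; mR−mL=24/5 → turn +1·90°
n=2: pose=(2,-6,S); sL=32, sR=160/53; mL=-768/53, mR=1008/53; mL+mR=240/53 → advance +1; mR−mL=1776/53 → turn +1·90°
n=3: pose=(2,-7,E); sL=16/5, sR=80; mL=192/5, mR=408/5; mL+mR=120 → advance +1; mR−mL=216/5 → turn +1·90°
n=4: pose=(3,-7,N); sL=32/17, sR=160/49; mL=576/833, mR=3504/833; mL+mR=240/49 → advance +1; mR−mL=2928/833 → turn +1·90°
n=5: pose=(3,-6,W); sL=4, sR=8/5; mL=-6/5, mR=18/5; mL+mR=12/5 → advance +1; mR−mL=24/5 → turn +1·90°
n=6: pose=(2,-6,S); sL=32, sR=160/53; mL=-768/53, mR=1008/53; mL+mR=240/53 → advance +1; mR−mL=1776/53 → turn +1·90°

0 32/17 160/49 576/833 3504/833 3 -7 N
1 4 8/5 -6/5 18/5 3 -6 W
2 32 160/53 -768/53 1008/53 2 -6 S
3 16/5 80 192/5 408/5 2 -7 E
4 32/17 160/49 576/833 3504/833 3 -7 N
5 4 8/5 -6/5 18/5 3 -6 W
6 32 160/53 -768/53 1008/53 2 -6 S
final 2 -7 E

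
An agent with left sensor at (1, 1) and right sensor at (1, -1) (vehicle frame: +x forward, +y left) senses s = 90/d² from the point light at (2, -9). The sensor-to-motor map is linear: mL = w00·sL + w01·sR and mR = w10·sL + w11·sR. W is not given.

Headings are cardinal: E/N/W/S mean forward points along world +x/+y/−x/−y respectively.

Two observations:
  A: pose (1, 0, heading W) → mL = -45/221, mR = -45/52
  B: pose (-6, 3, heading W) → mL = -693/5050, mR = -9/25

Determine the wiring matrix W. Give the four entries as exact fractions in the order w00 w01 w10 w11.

1/2 -1 0 -1

obs A: pose=(1,0,W) → sL=45/34, sR=45/52, mL=-45/221, mR=-45/52
obs B: pose=(-6,3,W) → sL=45/101, sR=9/25, mL=-693/5050, mR=-9/25
sensor matrix S = [[45/34, 45/52], [45/101, 9/25]]; det S = 40581/446420
solve [mL_A; mL_B] = S·[w00; w01] and [mR_A; mR_B] = S·[w10; w11]:
  w00 = 1/2, w01 = -1, w10 = 0, w11 = -1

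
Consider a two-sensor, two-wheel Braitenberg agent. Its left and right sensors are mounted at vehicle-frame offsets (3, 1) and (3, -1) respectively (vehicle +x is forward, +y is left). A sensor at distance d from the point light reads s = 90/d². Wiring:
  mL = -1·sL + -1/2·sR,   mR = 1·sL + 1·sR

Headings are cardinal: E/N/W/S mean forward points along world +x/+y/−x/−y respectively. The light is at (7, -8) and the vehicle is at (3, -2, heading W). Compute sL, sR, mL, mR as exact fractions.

left sensor world pos  = (0, -3); dL² = 74
right sensor world pos = (0, -1); dR² = 98
sL = 90/74 = 45/37
sR = 90/98 = 45/49
mL = -1·sL + -1/2·sR = -6075/3626
mR = 1·sL + 1·sR = 3870/1813

45/37 45/49 -6075/3626 3870/1813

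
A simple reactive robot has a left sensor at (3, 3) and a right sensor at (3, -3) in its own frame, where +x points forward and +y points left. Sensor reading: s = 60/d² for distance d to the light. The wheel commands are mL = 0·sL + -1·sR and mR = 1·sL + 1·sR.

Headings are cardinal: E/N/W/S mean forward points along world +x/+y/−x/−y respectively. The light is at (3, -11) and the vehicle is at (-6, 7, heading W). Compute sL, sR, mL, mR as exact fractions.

20/123 4/39 -4/39 424/1599

left sensor world pos  = (-9, 4); dL² = 369
right sensor world pos = (-9, 10); dR² = 585
sL = 60/369 = 20/123
sR = 60/585 = 4/39
mL = 0·sL + -1·sR = -4/39
mR = 1·sL + 1·sR = 424/1599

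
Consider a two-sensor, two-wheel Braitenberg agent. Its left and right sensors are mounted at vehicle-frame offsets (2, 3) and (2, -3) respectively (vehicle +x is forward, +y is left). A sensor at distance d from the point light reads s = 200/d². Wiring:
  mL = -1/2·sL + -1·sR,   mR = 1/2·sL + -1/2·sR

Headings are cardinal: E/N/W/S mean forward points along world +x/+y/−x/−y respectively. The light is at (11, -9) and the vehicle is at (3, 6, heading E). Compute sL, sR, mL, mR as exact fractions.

5/9 10/9 -25/18 -5/18

left sensor world pos  = (5, 9); dL² = 360
right sensor world pos = (5, 3); dR² = 180
sL = 200/360 = 5/9
sR = 200/180 = 10/9
mL = -1/2·sL + -1·sR = -25/18
mR = 1/2·sL + -1/2·sR = -5/18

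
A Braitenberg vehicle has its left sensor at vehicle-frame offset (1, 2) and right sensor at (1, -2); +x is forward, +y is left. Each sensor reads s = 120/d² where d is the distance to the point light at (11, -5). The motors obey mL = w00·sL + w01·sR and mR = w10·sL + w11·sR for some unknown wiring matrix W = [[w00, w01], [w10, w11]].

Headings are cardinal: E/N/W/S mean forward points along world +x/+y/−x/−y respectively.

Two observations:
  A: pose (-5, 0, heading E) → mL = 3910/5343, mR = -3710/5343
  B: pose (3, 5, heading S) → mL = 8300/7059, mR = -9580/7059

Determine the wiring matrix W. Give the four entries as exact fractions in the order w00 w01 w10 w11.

1/2 1 -1 -1/2

obs A: pose=(-5,0,E) → sL=60/137, sR=20/39, mL=3910/5343, mR=-3710/5343
obs B: pose=(3,5,S) → sL=40/39, sR=120/181, mL=8300/7059, mR=-9580/7059
sensor matrix S = [[60/137, 20/39], [40/39, 120/181]]; det S = -8886400/37716237
solve [mL_A; mL_B] = S·[w00; w01] and [mR_A; mR_B] = S·[w10; w11]:
  w00 = 1/2, w01 = 1, w10 = -1, w11 = -1/2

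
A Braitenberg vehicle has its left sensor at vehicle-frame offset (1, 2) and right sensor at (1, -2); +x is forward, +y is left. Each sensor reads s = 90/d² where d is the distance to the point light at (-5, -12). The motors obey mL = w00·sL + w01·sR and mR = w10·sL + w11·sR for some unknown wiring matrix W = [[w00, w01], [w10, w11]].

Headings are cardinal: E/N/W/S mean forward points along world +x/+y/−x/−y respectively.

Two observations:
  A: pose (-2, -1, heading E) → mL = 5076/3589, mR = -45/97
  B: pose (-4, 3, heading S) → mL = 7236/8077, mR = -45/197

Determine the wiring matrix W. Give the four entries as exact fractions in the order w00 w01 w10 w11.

obs A: pose=(-2,-1,E) → sL=18/37, sR=90/97, mL=5076/3589, mR=-45/97
obs B: pose=(-4,3,S) → sL=18/41, sR=90/197, mL=7236/8077, mR=-45/197
sensor matrix S = [[18/37, 90/97], [18/41, 90/197]]; det S = -5365440/28988353
solve [mL_A; mL_B] = S·[w00; w01] and [mR_A; mR_B] = S·[w10; w11]:
  w00 = 1, w01 = 1, w10 = 0, w11 = -1/2

1 1 0 -1/2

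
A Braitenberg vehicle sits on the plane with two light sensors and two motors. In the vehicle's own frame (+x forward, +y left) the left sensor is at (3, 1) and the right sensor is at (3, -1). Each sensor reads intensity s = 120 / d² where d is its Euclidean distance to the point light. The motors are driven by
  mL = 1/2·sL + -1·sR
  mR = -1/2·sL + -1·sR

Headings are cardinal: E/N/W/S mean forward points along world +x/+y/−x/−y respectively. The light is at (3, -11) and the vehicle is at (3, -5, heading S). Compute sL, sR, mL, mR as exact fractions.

12 12 -6 -18

left sensor world pos  = (4, -8); dL² = 10
right sensor world pos = (2, -8); dR² = 10
sL = 120/10 = 12
sR = 120/10 = 12
mL = 1/2·sL + -1·sR = -6
mR = -1/2·sL + -1·sR = -18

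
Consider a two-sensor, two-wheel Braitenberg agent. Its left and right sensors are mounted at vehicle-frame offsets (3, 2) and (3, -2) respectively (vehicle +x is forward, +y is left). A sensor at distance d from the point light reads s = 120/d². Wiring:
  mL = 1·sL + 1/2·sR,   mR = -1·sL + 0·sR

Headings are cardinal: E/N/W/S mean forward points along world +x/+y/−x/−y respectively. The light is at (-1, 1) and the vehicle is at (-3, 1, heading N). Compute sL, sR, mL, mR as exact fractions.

left sensor world pos  = (-5, 4); dL² = 25
right sensor world pos = (-1, 4); dR² = 9
sL = 120/25 = 24/5
sR = 120/9 = 40/3
mL = 1·sL + 1/2·sR = 172/15
mR = -1·sL + 0·sR = -24/5

24/5 40/3 172/15 -24/5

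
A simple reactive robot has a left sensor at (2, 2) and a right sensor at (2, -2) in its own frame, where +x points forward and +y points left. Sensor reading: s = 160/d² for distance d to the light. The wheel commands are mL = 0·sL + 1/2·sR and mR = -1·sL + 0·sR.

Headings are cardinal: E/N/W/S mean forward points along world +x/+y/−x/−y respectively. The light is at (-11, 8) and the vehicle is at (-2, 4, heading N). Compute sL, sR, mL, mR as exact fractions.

160/53 32/25 16/25 -160/53

left sensor world pos  = (-4, 6); dL² = 53
right sensor world pos = (0, 6); dR² = 125
sL = 160/53 = 160/53
sR = 160/125 = 32/25
mL = 0·sL + 1/2·sR = 16/25
mR = -1·sL + 0·sR = -160/53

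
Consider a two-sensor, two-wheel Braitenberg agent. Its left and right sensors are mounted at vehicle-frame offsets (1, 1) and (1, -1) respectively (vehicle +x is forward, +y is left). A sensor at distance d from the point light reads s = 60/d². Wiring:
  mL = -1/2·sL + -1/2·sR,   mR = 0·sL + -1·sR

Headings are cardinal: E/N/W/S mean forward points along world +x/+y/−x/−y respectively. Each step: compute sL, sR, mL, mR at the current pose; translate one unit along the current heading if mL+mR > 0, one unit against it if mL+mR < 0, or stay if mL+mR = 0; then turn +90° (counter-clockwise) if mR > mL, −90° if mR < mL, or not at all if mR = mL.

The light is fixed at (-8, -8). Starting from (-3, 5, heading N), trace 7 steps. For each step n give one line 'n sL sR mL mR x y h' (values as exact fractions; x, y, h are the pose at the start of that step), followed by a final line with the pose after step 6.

0 15/53 15/58 -1665/6148 -15/58 -3 5 N
1 60/137 12/37 -1932/5069 -12/37 -3 4 W
2 6/17 30/73 -474/1241 -30/73 -2 4 S
3 60/169 60/221 -900/2873 -60/221 -2 5 W
4 15/52 1/3 -97/312 -1/3 -1 5 S
5 12/41 20/87 -932/3567 -20/87 -1 6 W
6 6/25 30/109 -702/2725 -30/109 0 6 S
final 0 7 W

n=0: pose=(-3,5,N); sL=15/53, sR=15/58; mL=-1665/6148, mR=-15/58; mL+mR=-3255/6148 → advance -1; mR−mL=75/6148 → turn +1·90°
n=1: pose=(-3,4,W); sL=60/137, sR=12/37; mL=-1932/5069, mR=-12/37; mL+mR=-3576/5069 → advance -1; mR−mL=288/5069 → turn +1·90°
n=2: pose=(-2,4,S); sL=6/17, sR=30/73; mL=-474/1241, mR=-30/73; mL+mR=-984/1241 → advance -1; mR−mL=-36/1241 → turn -1·90°
n=3: pose=(-2,5,W); sL=60/169, sR=60/221; mL=-900/2873, mR=-60/221; mL+mR=-1680/2873 → advance -1; mR−mL=120/2873 → turn +1·90°
n=4: pose=(-1,5,S); sL=15/52, sR=1/3; mL=-97/312, mR=-1/3; mL+mR=-67/104 → advance -1; mR−mL=-7/312 → turn -1·90°
n=5: pose=(-1,6,W); sL=12/41, sR=20/87; mL=-932/3567, mR=-20/87; mL+mR=-584/1189 → advance -1; mR−mL=112/3567 → turn +1·90°
n=6: pose=(0,6,S); sL=6/25, sR=30/109; mL=-702/2725, mR=-30/109; mL+mR=-1452/2725 → advance -1; mR−mL=-48/2725 → turn -1·90°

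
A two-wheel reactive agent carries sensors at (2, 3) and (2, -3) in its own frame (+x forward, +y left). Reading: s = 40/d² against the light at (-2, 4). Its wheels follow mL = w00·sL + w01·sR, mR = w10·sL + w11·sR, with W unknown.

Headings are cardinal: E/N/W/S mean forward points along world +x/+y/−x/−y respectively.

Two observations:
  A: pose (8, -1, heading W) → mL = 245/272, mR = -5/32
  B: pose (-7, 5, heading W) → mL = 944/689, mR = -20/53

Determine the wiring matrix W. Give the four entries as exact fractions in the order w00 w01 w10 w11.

obs A: pose=(8,-1,W) → sL=5/16, sR=10/17, mL=245/272, mR=-5/32
obs B: pose=(-7,5,W) → sL=40/53, sR=8/13, mL=944/689, mR=-20/53
sensor matrix S = [[5/16, 10/17], [40/53, 8/13]]; det S = -5895/23426
solve [mL_A; mL_B] = S·[w00; w01] and [mR_A; mR_B] = S·[w10; w11]:
  w00 = 1, w01 = 1, w10 = -1/2, w11 = 0

1 1 -1/2 0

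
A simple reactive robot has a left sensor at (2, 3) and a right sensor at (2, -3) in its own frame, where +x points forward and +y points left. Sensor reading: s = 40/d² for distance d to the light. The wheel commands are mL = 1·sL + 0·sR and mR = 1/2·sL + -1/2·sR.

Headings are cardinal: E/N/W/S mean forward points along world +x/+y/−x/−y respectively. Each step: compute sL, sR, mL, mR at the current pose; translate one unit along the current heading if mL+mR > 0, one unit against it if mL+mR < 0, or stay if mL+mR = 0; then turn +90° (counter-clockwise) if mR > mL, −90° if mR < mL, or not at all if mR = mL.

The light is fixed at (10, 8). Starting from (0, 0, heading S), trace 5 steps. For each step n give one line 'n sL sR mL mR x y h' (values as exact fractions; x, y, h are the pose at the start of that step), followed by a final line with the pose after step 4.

0 40/149 40/269 40/149 2400/40081 0 0 S
1 5/36 2/9 5/36 -1/24 0 -1 W
2 8/49 40/113 8/49 -528/5537 -1 -1 N
3 20/53 20/101 20/53 480/5353 -1 0 E
4 40/149 40/269 40/149 2400/40081 0 0 S
final 0 -1 W

n=0: pose=(0,0,S); sL=40/149, sR=40/269; mL=40/149, mR=2400/40081; mL+mR=13160/40081 → advance +1; mR−mL=-8360/40081 → turn -1·90°
n=1: pose=(0,-1,W); sL=5/36, sR=2/9; mL=5/36, mR=-1/24; mL+mR=7/72 → advance +1; mR−mL=-13/72 → turn -1·90°
n=2: pose=(-1,-1,N); sL=8/49, sR=40/113; mL=8/49, mR=-528/5537; mL+mR=376/5537 → advance +1; mR−mL=-1432/5537 → turn -1·90°
n=3: pose=(-1,0,E); sL=20/53, sR=20/101; mL=20/53, mR=480/5353; mL+mR=2500/5353 → advance +1; mR−mL=-1540/5353 → turn -1·90°
n=4: pose=(0,0,S); sL=40/149, sR=40/269; mL=40/149, mR=2400/40081; mL+mR=13160/40081 → advance +1; mR−mL=-8360/40081 → turn -1·90°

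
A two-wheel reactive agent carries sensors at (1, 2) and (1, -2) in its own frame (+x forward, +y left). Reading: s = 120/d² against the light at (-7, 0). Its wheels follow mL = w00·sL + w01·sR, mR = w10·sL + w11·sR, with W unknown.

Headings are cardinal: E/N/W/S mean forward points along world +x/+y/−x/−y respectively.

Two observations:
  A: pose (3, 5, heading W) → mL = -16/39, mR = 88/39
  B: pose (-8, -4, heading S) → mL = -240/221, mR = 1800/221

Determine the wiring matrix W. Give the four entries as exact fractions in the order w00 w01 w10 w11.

-1 1 1 1

obs A: pose=(3,5,W) → sL=4/3, sR=12/13, mL=-16/39, mR=88/39
obs B: pose=(-8,-4,S) → sL=60/13, sR=60/17, mL=-240/221, mR=1800/221
sensor matrix S = [[4/3, 12/13], [60/13, 60/17]]; det S = 1280/2873
solve [mL_A; mL_B] = S·[w00; w01] and [mR_A; mR_B] = S·[w10; w11]:
  w00 = -1, w01 = 1, w10 = 1, w11 = 1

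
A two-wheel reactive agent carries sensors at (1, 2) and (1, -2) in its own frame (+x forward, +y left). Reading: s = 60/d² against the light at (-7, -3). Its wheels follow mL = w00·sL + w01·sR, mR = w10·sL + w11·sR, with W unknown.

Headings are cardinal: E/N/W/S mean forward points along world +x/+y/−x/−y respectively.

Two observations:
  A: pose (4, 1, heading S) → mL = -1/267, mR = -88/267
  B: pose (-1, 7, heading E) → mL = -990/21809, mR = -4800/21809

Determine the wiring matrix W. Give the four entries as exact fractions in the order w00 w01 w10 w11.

obs A: pose=(4,1,S) → sL=30/89, sR=2/3, mL=-1/267, mR=-88/267
obs B: pose=(-1,7,E) → sL=60/193, sR=60/113, mL=-990/21809, mR=-4800/21809
sensor matrix S = [[30/89, 2/3], [60/193, 60/113]]; det S = -54880/1941001
solve [mL_A; mL_B] = S·[w00; w01] and [mR_A; mR_B] = S·[w10; w11]:
  w00 = -1, w01 = 1/2, w10 = 1, w11 = -1

-1 1/2 1 -1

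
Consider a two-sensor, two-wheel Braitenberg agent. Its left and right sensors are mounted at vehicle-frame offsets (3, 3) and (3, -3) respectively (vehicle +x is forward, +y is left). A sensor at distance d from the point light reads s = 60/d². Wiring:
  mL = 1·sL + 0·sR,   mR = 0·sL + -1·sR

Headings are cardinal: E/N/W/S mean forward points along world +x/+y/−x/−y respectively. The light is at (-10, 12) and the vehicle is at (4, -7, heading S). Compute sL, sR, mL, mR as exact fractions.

60/773 12/121 60/773 -12/121

left sensor world pos  = (7, -10); dL² = 773
right sensor world pos = (1, -10); dR² = 605
sL = 60/773 = 60/773
sR = 60/605 = 12/121
mL = 1·sL + 0·sR = 60/773
mR = 0·sL + -1·sR = -12/121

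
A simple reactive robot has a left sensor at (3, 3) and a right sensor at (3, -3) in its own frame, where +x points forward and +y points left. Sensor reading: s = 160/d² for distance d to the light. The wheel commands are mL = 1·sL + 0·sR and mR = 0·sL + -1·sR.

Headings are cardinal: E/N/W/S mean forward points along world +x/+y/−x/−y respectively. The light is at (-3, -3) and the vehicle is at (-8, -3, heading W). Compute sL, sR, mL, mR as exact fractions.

left sensor world pos  = (-11, -6); dL² = 73
right sensor world pos = (-11, 0); dR² = 73
sL = 160/73 = 160/73
sR = 160/73 = 160/73
mL = 1·sL + 0·sR = 160/73
mR = 0·sL + -1·sR = -160/73

160/73 160/73 160/73 -160/73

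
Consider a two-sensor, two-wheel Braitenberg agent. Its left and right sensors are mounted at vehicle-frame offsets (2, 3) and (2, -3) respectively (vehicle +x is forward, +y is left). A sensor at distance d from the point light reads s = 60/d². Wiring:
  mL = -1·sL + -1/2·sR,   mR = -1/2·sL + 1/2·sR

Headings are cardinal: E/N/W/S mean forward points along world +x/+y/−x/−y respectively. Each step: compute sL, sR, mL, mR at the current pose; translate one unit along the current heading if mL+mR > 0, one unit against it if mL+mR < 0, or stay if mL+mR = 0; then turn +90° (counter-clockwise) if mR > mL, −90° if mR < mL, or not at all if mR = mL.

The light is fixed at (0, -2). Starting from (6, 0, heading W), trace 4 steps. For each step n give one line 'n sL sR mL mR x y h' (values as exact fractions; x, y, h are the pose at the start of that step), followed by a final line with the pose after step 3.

n=0: pose=(6,0,W); sL=60/17, sR=60/41; mL=-2970/697, mR=-720/697; mL+mR=-90/17 → advance -1; mR−mL=2250/697 → turn +1·90°
n=1: pose=(7,0,S); sL=3/5, sR=15/4; mL=-99/40, mR=63/40; mL+mR=-9/10 → advance -1; mR−mL=81/20 → turn +1·90°
n=2: pose=(7,1,E); sL=20/39, sR=20/27; mL=-310/351, mR=40/351; mL+mR=-10/13 → advance -1; mR−mL=350/351 → turn +1·90°
n=3: pose=(6,1,N); sL=30/17, sR=30/53; mL=-1845/901, mR=-540/901; mL+mR=-45/17 → advance -1; mR−mL=1305/901 → turn +1·90°

0 60/17 60/41 -2970/697 -720/697 6 0 W
1 3/5 15/4 -99/40 63/40 7 0 S
2 20/39 20/27 -310/351 40/351 7 1 E
3 30/17 30/53 -1845/901 -540/901 6 1 N
final 6 0 W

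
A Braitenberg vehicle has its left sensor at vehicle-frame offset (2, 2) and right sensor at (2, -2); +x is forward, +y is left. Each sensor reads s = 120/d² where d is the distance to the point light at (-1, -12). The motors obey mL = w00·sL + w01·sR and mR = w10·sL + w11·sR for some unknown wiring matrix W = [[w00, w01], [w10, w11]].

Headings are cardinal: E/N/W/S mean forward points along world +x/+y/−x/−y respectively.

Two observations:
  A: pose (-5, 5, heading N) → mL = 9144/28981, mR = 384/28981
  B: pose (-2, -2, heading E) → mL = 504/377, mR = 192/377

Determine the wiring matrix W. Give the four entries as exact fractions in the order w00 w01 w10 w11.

obs A: pose=(-5,5,N) → sL=120/397, sR=24/73, mL=9144/28981, mR=384/28981
obs B: pose=(-2,-2,E) → sL=24/29, sR=24/13, mL=504/377, mR=192/377
sensor matrix S = [[120/397, 24/73], [24/29, 24/13]]; det S = 3124224/10925837
solve [mL_A; mL_B] = S·[w00; w01] and [mR_A; mR_B] = S·[w10; w11]:
  w00 = 1/2, w01 = 1/2, w10 = -1/2, w11 = 1/2

1/2 1/2 -1/2 1/2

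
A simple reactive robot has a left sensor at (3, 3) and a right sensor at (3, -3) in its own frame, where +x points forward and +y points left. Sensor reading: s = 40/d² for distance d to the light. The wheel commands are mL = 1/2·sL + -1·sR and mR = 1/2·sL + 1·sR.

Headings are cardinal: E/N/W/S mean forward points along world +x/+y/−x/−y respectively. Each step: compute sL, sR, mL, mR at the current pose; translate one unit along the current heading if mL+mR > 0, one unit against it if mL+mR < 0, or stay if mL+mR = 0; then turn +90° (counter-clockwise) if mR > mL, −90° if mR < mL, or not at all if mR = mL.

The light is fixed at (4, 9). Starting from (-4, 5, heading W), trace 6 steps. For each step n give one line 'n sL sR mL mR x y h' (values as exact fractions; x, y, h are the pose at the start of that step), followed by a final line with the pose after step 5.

n=0: pose=(-4,5,W); sL=4/17, sR=20/61; mL=-218/1037, mR=462/1037; mL+mR=4/17 → advance +1; mR−mL=40/61 → turn +1·90°
n=1: pose=(-5,5,S); sL=8/17, sR=40/193; mL=92/3281, mR=1452/3281; mL+mR=8/17 → advance +1; mR−mL=80/193 → turn +1·90°
n=2: pose=(-5,4,E); sL=1, sR=2/5; mL=1/10, mR=9/10; mL+mR=1 → advance +1; mR−mL=4/5 → turn +1·90°
n=3: pose=(-4,4,N); sL=8/25, sR=40/29; mL=-884/725, mR=1116/725; mL+mR=8/25 → advance +1; mR−mL=80/29 → turn +1·90°
n=4: pose=(-4,5,W); sL=4/17, sR=20/61; mL=-218/1037, mR=462/1037; mL+mR=4/17 → advance +1; mR−mL=40/61 → turn +1·90°
n=5: pose=(-5,5,S); sL=8/17, sR=40/193; mL=92/3281, mR=1452/3281; mL+mR=8/17 → advance +1; mR−mL=80/193 → turn +1·90°

0 4/17 20/61 -218/1037 462/1037 -4 5 W
1 8/17 40/193 92/3281 1452/3281 -5 5 S
2 1 2/5 1/10 9/10 -5 4 E
3 8/25 40/29 -884/725 1116/725 -4 4 N
4 4/17 20/61 -218/1037 462/1037 -4 5 W
5 8/17 40/193 92/3281 1452/3281 -5 5 S
final -5 4 E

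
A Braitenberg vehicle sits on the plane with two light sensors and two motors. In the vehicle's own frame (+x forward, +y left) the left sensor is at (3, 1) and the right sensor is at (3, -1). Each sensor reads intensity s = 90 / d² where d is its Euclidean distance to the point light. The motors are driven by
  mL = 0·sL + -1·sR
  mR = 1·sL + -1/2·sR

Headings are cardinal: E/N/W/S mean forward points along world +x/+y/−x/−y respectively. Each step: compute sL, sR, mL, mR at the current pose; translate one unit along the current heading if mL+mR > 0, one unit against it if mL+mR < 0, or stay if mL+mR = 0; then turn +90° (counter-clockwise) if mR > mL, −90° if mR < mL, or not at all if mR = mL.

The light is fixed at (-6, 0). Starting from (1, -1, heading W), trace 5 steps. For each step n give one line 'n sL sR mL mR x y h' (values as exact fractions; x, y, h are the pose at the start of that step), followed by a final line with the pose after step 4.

0 9/2 45/8 -45/8 27/16 1 -1 W
1 90/97 18/13 -18/13 297/1261 2 -1 S
2 45/61 45/61 -45/61 45/122 2 0 E
3 2 90/73 -90/73 101/73 1 0 N
4 45/8 9/2 -9/2 27/8 1 1 W
final 2 1 S

n=0: pose=(1,-1,W); sL=9/2, sR=45/8; mL=-45/8, mR=27/16; mL+mR=-63/16 → advance -1; mR−mL=117/16 → turn +1·90°
n=1: pose=(2,-1,S); sL=90/97, sR=18/13; mL=-18/13, mR=297/1261; mL+mR=-1449/1261 → advance -1; mR−mL=2043/1261 → turn +1·90°
n=2: pose=(2,0,E); sL=45/61, sR=45/61; mL=-45/61, mR=45/122; mL+mR=-45/122 → advance -1; mR−mL=135/122 → turn +1·90°
n=3: pose=(1,0,N); sL=2, sR=90/73; mL=-90/73, mR=101/73; mL+mR=11/73 → advance +1; mR−mL=191/73 → turn +1·90°
n=4: pose=(1,1,W); sL=45/8, sR=9/2; mL=-9/2, mR=27/8; mL+mR=-9/8 → advance -1; mR−mL=63/8 → turn +1·90°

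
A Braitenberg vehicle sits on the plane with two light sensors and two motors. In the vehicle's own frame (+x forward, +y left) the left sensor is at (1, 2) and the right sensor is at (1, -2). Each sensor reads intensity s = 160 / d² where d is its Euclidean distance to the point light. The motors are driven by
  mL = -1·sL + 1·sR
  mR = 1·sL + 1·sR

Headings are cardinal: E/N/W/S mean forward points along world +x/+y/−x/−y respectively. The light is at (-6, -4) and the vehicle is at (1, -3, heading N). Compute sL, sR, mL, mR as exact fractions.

160/29 32/17 -1792/493 3648/493

left sensor world pos  = (-1, -2); dL² = 29
right sensor world pos = (3, -2); dR² = 85
sL = 160/29 = 160/29
sR = 160/85 = 32/17
mL = -1·sL + 1·sR = -1792/493
mR = 1·sL + 1·sR = 3648/493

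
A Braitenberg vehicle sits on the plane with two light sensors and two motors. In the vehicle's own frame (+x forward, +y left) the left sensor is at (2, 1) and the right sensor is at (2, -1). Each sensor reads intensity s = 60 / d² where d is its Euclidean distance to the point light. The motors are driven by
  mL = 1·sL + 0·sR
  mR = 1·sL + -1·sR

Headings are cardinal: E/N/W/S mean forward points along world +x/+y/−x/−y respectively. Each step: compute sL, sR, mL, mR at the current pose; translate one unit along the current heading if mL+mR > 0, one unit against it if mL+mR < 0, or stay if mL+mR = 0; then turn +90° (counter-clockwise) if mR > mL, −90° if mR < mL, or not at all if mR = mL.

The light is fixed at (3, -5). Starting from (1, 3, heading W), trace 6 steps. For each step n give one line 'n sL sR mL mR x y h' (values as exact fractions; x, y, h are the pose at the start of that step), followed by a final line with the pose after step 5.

n=0: pose=(1,3,W); sL=12/13, sR=60/97; mL=12/13, mR=384/1261; mL+mR=1548/1261 → advance +1; mR−mL=-60/97 → turn -1·90°
n=1: pose=(0,3,N); sL=15/29, sR=15/26; mL=15/29, mR=-45/754; mL+mR=345/754 → advance +1; mR−mL=-15/26 → turn -1·90°
n=2: pose=(0,4,E); sL=60/101, sR=12/13; mL=60/101, mR=-432/1313; mL+mR=348/1313 → advance +1; mR−mL=-12/13 → turn -1·90°
n=3: pose=(1,4,S); sL=6/5, sR=30/29; mL=6/5, mR=24/145; mL+mR=198/145 → advance +1; mR−mL=-30/29 → turn -1·90°
n=4: pose=(1,3,W); sL=12/13, sR=60/97; mL=12/13, mR=384/1261; mL+mR=1548/1261 → advance +1; mR−mL=-60/97 → turn -1·90°
n=5: pose=(0,3,N); sL=15/29, sR=15/26; mL=15/29, mR=-45/754; mL+mR=345/754 → advance +1; mR−mL=-15/26 → turn -1·90°

0 12/13 60/97 12/13 384/1261 1 3 W
1 15/29 15/26 15/29 -45/754 0 3 N
2 60/101 12/13 60/101 -432/1313 0 4 E
3 6/5 30/29 6/5 24/145 1 4 S
4 12/13 60/97 12/13 384/1261 1 3 W
5 15/29 15/26 15/29 -45/754 0 3 N
final 0 4 E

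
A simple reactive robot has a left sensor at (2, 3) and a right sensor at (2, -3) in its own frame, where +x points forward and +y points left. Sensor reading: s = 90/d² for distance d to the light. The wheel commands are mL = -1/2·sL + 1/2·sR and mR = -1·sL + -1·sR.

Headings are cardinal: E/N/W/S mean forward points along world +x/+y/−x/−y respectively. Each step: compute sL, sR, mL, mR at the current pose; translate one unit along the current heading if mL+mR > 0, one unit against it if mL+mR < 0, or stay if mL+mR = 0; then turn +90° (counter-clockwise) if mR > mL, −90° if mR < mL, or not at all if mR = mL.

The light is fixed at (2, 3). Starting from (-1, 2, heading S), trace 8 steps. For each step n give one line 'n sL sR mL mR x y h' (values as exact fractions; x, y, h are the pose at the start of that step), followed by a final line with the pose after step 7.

0 10 2 -4 -12 -1 2 S
1 45/17 45/17 0 -90/17 -1 3 W
2 90/29 18 216/29 -612/29 0 3 N
3 45/2 45/8 -135/16 -225/8 0 2 E
4 10 2 -4 -12 -1 2 S
5 45/17 45/17 0 -90/17 -1 3 W
6 90/29 18 216/29 -612/29 0 3 N
7 45/2 45/8 -135/16 -225/8 0 2 E
final -1 2 S

n=0: pose=(-1,2,S); sL=10, sR=2; mL=-4, mR=-12; mL+mR=-16 → advance -1; mR−mL=-8 → turn -1·90°
n=1: pose=(-1,3,W); sL=45/17, sR=45/17; mL=0, mR=-90/17; mL+mR=-90/17 → advance -1; mR−mL=-90/17 → turn -1·90°
n=2: pose=(0,3,N); sL=90/29, sR=18; mL=216/29, mR=-612/29; mL+mR=-396/29 → advance -1; mR−mL=-828/29 → turn -1·90°
n=3: pose=(0,2,E); sL=45/2, sR=45/8; mL=-135/16, mR=-225/8; mL+mR=-585/16 → advance -1; mR−mL=-315/16 → turn -1·90°
n=4: pose=(-1,2,S); sL=10, sR=2; mL=-4, mR=-12; mL+mR=-16 → advance -1; mR−mL=-8 → turn -1·90°
n=5: pose=(-1,3,W); sL=45/17, sR=45/17; mL=0, mR=-90/17; mL+mR=-90/17 → advance -1; mR−mL=-90/17 → turn -1·90°
n=6: pose=(0,3,N); sL=90/29, sR=18; mL=216/29, mR=-612/29; mL+mR=-396/29 → advance -1; mR−mL=-828/29 → turn -1·90°
n=7: pose=(0,2,E); sL=45/2, sR=45/8; mL=-135/16, mR=-225/8; mL+mR=-585/16 → advance -1; mR−mL=-315/16 → turn -1·90°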